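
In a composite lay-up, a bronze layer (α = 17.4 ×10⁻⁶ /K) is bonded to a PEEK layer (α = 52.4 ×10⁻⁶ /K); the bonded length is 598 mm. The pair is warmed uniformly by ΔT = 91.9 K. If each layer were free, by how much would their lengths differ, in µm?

Δα = |17.4 − 52.4|×10⁻⁶/K = 35.0×10⁻⁶/K.
ΔL_mismatch = Δα·L·ΔT = 35.0×10⁻⁶ × 598.0 mm × 91.9 K = 1920 µm.

1920 µm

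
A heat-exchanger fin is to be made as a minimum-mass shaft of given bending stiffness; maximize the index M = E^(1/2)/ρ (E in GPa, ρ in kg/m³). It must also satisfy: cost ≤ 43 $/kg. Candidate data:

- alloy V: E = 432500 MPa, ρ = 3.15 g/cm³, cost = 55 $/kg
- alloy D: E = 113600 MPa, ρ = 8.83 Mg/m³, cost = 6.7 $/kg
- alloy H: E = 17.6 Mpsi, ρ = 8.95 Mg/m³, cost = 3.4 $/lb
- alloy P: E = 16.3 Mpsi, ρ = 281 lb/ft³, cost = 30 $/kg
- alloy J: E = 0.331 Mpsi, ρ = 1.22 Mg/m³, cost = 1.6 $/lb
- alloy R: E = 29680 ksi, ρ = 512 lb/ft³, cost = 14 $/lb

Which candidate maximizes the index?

Screen on constraints: cost ≤ 43 $/kg. Survivors: alloy D, alloy H, alloy P, alloy J, alloy R.
After converting to SI:
  alloy D: E = 113.6 GPa, ρ = 8830 kg/m³
  alloy H: E = 121.3 GPa, ρ = 8950 kg/m³
  alloy P: E = 112.4 GPa, ρ = 4501 kg/m³
  alloy J: E = 2.282 GPa, ρ = 1220 kg/m³
  alloy R: E = 204.6 GPa, ρ = 8201 kg/m³
  alloy P: M = 2.36×10⁻³
  alloy R: M = 1.74×10⁻³
  alloy J: M = 1.24×10⁻³
  alloy H: M = 1.23×10⁻³
  alloy D: M = 1.21×10⁻³
Alloy P ranks first.

alloy P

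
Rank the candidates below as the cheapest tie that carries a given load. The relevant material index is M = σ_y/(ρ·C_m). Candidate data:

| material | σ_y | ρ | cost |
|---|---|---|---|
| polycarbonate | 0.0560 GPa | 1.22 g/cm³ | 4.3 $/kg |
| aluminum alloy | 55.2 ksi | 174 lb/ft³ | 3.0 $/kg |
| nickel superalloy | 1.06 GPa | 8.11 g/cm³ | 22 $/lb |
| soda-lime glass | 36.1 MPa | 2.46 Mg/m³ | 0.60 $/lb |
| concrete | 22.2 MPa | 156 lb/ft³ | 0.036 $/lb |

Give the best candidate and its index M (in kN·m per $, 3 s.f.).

After converting to SI:
  polycarbonate: σ_y = 56.00 MPa, ρ = 1220 kg/m³, cost = 4.300 $/kg
  aluminum alloy: σ_y = 380.6 MPa, ρ = 2787 kg/m³, cost = 3.000 $/kg
  nickel superalloy: σ_y = 1060 MPa, ρ = 8110 kg/m³, cost = 48.50 $/kg
  soda-lime glass: σ_y = 36.10 MPa, ρ = 2460 kg/m³, cost = 1.323 $/kg
  concrete: σ_y = 22.20 MPa, ρ = 2499 kg/m³, cost = 0.07937 $/kg
  concrete: M = 112 kN·m per $
  aluminum alloy: M = 45.5 kN·m per $
  soda-lime glass: M = 11.1 kN·m per $
  polycarbonate: M = 10.7 kN·m per $
  nickel superalloy: M = 2.69 kN·m per $
Concrete has the largest M.

concrete, M = 112 kN·m per $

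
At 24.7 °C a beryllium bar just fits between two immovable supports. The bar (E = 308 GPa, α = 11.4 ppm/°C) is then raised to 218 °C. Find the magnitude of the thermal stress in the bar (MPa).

679 MPa

ΔT = 193.3 K. Constrained thermal stress σ = E·α·ΔT = 308.0×10³ MPa × 11.4×10⁻⁶ × 193.3 = 679 MPa (compressive).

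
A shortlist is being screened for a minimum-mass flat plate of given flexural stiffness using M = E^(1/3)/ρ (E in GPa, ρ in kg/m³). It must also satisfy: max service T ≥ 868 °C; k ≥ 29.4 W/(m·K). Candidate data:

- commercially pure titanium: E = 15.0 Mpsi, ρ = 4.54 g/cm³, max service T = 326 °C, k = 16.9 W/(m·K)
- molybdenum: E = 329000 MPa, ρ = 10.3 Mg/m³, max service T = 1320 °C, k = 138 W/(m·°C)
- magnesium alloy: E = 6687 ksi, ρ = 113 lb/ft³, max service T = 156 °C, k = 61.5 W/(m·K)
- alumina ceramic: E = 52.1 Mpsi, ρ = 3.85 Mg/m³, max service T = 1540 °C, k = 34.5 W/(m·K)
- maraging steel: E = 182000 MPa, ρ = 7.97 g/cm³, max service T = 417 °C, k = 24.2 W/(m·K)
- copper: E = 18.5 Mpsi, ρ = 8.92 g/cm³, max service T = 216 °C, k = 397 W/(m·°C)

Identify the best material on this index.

Screen on constraints: max service T ≥ 868 °C; k ≥ 29.4 W/(m·K). Survivors: molybdenum, alumina ceramic.
Putting every candidate on a common basis:
  molybdenum: E = 329.0 GPa, ρ = 10300 kg/m³
  alumina ceramic: E = 359.2 GPa, ρ = 3850 kg/m³
  alumina ceramic: M = 1.85×10⁻³
  molybdenum: M = 0.670×10⁻³
Highest index: alumina ceramic.

alumina ceramic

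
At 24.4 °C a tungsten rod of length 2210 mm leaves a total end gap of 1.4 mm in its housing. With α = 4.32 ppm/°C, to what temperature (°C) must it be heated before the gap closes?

α·L₀·ΔT = 1.4 mm ⇒ ΔT = 1.4 / (4.32×10⁻⁶ × 2210.0) = 146.6 K.
T = 24.4 + 146.6 = 171.0 °C.

171 °C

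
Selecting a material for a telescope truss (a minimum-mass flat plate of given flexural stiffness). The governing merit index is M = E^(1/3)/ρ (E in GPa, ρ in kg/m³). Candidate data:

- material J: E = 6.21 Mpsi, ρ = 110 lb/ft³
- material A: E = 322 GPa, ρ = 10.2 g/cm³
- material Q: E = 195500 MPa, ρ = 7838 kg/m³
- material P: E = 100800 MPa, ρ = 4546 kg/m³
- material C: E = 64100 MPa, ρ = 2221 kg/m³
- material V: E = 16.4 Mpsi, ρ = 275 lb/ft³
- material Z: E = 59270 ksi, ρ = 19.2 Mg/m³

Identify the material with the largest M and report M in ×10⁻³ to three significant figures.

material J, M = 1.99×10⁻³

Convert each candidate to consistent units, then evaluate M:
  material J: E = 42.82 GPa, ρ = 1762 kg/m³
  material A: E = 322.0 GPa, ρ = 10200 kg/m³
  material Q: E = 195.5 GPa, ρ = 7838 kg/m³
  material P: E = 100.8 GPa, ρ = 4546 kg/m³
  material C: E = 64.10 GPa, ρ = 2221 kg/m³
  material V: E = 113.1 GPa, ρ = 4405 kg/m³
  material Z: E = 408.7 GPa, ρ = 19200 kg/m³
  material J: M = 1.99×10⁻³
  material C: M = 1.80×10⁻³
  material V: M = 1.10×10⁻³
  material P: M = 1.02×10⁻³
  material Q: M = 0.740×10⁻³
  material A: M = 0.672×10⁻³
  material Z: M = 0.387×10⁻³
Material J has the largest M.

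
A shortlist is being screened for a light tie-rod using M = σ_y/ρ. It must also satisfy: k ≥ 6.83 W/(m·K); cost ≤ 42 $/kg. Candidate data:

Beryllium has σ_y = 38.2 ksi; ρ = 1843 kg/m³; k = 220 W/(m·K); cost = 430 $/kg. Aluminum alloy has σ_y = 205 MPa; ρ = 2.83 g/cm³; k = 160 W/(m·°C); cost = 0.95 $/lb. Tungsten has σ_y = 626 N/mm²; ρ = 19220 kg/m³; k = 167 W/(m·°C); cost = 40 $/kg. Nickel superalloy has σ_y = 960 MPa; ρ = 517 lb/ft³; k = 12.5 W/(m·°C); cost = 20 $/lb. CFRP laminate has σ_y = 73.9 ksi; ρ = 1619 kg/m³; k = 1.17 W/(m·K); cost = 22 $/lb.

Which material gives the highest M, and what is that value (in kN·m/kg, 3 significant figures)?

Screen on constraints: k ≥ 6.83 W/(m·K); cost ≤ 42 $/kg. Survivors: aluminum alloy, tungsten.
In SI units:
  aluminum alloy: σ_y = 205.0 MPa, ρ = 2830 kg/m³
  tungsten: σ_y = 626.0 MPa, ρ = 19220 kg/m³
  aluminum alloy: M = 72.4 kN·m/kg
  tungsten: M = 32.6 kN·m/kg
Highest index: aluminum alloy.

aluminum alloy, M = 72.4 kN·m/kg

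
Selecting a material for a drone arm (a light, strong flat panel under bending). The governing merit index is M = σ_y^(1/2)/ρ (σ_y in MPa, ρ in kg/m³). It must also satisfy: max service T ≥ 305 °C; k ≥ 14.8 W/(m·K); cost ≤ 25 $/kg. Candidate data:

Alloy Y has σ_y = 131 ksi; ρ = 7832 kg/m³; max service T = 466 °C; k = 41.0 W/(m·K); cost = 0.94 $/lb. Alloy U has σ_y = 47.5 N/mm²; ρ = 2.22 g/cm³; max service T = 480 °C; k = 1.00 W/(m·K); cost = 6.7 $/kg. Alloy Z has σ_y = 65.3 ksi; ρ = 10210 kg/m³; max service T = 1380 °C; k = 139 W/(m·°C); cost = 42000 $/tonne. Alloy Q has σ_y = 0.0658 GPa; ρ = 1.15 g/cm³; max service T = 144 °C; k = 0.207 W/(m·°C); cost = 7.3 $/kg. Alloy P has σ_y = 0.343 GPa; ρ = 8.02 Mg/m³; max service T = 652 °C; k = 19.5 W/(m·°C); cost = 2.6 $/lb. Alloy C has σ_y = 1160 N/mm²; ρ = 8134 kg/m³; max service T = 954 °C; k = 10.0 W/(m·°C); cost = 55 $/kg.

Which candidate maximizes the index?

alloy Y

Screen on constraints: max service T ≥ 305 °C; k ≥ 14.8 W/(m·K); cost ≤ 25 $/kg. Survivors: alloy Y, alloy P.
In SI units:
  alloy Y: σ_y = 903.2 MPa, ρ = 7832 kg/m³
  alloy P: σ_y = 343.0 MPa, ρ = 8020 kg/m³
  alloy Y: M = 3.84×10⁻³
  alloy P: M = 2.31×10⁻³
Highest index: alloy Y.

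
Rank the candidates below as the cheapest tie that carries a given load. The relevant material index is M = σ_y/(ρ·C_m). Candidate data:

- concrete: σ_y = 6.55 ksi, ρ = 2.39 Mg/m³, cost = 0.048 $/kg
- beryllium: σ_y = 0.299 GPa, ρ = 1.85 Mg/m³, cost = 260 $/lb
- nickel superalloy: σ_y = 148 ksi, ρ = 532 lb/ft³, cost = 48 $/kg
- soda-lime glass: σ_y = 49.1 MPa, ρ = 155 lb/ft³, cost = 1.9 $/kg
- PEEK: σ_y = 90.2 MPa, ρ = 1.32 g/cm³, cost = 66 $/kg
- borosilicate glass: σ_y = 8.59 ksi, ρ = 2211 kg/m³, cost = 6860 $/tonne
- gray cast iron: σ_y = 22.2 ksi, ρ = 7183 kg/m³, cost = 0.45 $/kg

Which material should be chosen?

concrete

Convert each candidate to consistent units, then evaluate M:
  concrete: σ_y = 45.16 MPa, ρ = 2390 kg/m³, cost = 0.04800 $/kg
  beryllium: σ_y = 299.0 MPa, ρ = 1850 kg/m³, cost = 573.2 $/kg
  nickel superalloy: σ_y = 1020 MPa, ρ = 8522 kg/m³, cost = 48.00 $/kg
  soda-lime glass: σ_y = 49.10 MPa, ρ = 2483 kg/m³, cost = 1.900 $/kg
  PEEK: σ_y = 90.20 MPa, ρ = 1320 kg/m³, cost = 66.00 $/kg
  borosilicate glass: σ_y = 59.23 MPa, ρ = 2211 kg/m³, cost = 6.860 $/kg
  gray cast iron: σ_y = 153.1 MPa, ρ = 7183 kg/m³, cost = 0.4500 $/kg
  concrete: M = 394 kN·m per $
  gray cast iron: M = 47.4 kN·m per $
  soda-lime glass: M = 10.4 kN·m per $
  borosilicate glass: M = 3.90 kN·m per $
  nickel superalloy: M = 2.49 kN·m per $
  PEEK: M = 1.04 kN·m per $
  beryllium: M = 0.282 kN·m per $
Concrete ranks first.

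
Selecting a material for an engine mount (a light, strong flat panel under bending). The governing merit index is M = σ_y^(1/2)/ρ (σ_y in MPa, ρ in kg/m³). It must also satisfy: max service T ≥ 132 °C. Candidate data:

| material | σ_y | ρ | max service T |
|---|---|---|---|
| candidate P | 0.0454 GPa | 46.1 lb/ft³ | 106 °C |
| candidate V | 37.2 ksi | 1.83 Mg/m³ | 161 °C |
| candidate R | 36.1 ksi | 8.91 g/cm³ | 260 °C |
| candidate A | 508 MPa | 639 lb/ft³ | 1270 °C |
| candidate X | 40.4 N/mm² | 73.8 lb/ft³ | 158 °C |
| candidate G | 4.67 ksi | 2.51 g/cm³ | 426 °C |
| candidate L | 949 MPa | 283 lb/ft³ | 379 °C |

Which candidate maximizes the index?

Screen on constraints: max service T ≥ 132 °C. Survivors: candidate V, candidate R, candidate A, candidate X, candidate G, candidate L.
Putting every candidate on a common basis:
  candidate V: σ_y = 256.5 MPa, ρ = 1830 kg/m³
  candidate R: σ_y = 248.9 MPa, ρ = 8910 kg/m³
  candidate A: σ_y = 508.0 MPa, ρ = 10240 kg/m³
  candidate X: σ_y = 40.40 MPa, ρ = 1182 kg/m³
  candidate G: σ_y = 32.20 MPa, ρ = 2510 kg/m³
  candidate L: σ_y = 949.0 MPa, ρ = 4533 kg/m³
  candidate V: M = 8.75×10⁻³
  candidate L: M = 6.80×10⁻³
  candidate X: M = 5.38×10⁻³
  candidate G: M = 2.26×10⁻³
  candidate A: M = 2.20×10⁻³
  candidate R: M = 1.77×10⁻³
Candidate V has the largest M.

candidate V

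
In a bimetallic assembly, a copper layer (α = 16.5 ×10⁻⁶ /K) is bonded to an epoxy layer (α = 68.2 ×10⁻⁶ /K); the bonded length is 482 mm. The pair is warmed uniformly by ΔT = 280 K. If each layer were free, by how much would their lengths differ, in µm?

6980 µm

Δα = |16.5 − 68.2|×10⁻⁶/K = 51.7×10⁻⁶/K.
ΔL_mismatch = Δα·L·ΔT = 51.7×10⁻⁶ × 482.0 mm × 280.0 K = 6980 µm.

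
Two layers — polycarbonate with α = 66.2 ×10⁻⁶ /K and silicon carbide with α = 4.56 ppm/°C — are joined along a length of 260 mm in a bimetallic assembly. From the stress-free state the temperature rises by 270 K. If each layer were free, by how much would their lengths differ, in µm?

Δα = |66.2 − 4.56|×10⁻⁶/K = 61.6×10⁻⁶/K.
ΔL_mismatch = Δα·L·ΔT = 61.6×10⁻⁶ × 260.0 mm × 270.0 K = 4330 µm.

4330 µm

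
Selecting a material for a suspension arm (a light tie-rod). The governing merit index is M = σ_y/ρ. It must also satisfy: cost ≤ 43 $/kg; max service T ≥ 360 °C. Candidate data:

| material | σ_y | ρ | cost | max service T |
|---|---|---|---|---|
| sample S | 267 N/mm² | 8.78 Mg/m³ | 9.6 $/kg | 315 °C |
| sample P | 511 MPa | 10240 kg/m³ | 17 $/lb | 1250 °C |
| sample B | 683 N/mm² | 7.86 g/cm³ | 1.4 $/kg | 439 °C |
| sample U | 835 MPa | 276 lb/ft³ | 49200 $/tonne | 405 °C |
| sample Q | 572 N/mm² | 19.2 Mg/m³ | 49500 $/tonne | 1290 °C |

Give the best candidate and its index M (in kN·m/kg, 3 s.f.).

sample B, M = 86.9 kN·m/kg

Screen on constraints: cost ≤ 43 $/kg; max service T ≥ 360 °C. Survivors: sample P, sample B.
After converting to SI:
  sample P: σ_y = 511.0 MPa, ρ = 10240 kg/m³
  sample B: σ_y = 683.0 MPa, ρ = 7860 kg/m³
  sample B: M = 86.9 kN·m/kg
  sample P: M = 49.9 kN·m/kg
The maximum is for sample B.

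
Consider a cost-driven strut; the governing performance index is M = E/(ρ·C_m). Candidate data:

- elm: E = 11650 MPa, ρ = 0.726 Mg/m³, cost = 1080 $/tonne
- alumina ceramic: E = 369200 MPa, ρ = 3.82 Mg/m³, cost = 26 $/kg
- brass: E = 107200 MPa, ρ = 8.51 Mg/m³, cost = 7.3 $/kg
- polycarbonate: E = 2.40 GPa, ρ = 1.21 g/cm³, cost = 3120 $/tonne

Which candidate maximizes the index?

elm

Normalizing units and computing the index:
  elm: E = 11.65 GPa, ρ = 726.0 kg/m³, cost = 1.080 $/kg
  alumina ceramic: E = 369.2 GPa, ρ = 3820 kg/m³, cost = 26.00 $/kg
  brass: E = 107.2 GPa, ρ = 8510 kg/m³, cost = 7.300 $/kg
  polycarbonate: E = 2.400 GPa, ρ = 1210 kg/m³, cost = 3.120 $/kg
  elm: M = 14.9 MN·m per $
  alumina ceramic: M = 3.72 MN·m per $
  brass: M = 1.73 MN·m per $
  polycarbonate: M = 0.636 MN·m per $
Elm ranks first.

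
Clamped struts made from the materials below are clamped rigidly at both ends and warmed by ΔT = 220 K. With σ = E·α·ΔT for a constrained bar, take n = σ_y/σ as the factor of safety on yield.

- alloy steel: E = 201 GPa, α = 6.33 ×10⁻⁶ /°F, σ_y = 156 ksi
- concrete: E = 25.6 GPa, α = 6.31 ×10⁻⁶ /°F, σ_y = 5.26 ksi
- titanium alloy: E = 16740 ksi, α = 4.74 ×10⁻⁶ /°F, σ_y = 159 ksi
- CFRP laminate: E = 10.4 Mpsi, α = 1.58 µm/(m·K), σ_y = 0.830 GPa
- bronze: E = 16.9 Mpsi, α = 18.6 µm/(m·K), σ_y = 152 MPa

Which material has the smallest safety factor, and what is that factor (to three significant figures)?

bronze, n = 0.319

Per material, after unit conversion:
  alloy steel: E = 201.0, α = 11.4, σ_y = 1076 → σ = 504 MPa, n = 2.13
  concrete: E = 25.60, α = 11.4, σ_y = 36.27 → σ = 64.0 MPa, n = 0.567
  titanium alloy: E = 115.4, α = 8.53, σ_y = 1096 → σ = 217 MPa, n = 5.06
  CFRP laminate: E = 71.71, α = 1.58, σ_y = 830.0 → σ = 24.9 MPa, n = 33.3
  bronze: E = 116.5, α = 18.6, σ_y = 152.0 → σ = 477 MPa, n = 0.319
Bronze has the lowest safety factor, n = 0.319.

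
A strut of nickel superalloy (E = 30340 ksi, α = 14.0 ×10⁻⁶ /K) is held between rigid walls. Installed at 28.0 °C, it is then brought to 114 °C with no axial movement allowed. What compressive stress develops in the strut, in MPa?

252 MPa

E = 30340 ksi = 209.2 GPa.
ΔT = 86.00 K. Constrained thermal stress σ = E·α·ΔT = 209.2×10³ MPa × 14.0×10⁻⁶ × 86.00 = 252 MPa (compressive).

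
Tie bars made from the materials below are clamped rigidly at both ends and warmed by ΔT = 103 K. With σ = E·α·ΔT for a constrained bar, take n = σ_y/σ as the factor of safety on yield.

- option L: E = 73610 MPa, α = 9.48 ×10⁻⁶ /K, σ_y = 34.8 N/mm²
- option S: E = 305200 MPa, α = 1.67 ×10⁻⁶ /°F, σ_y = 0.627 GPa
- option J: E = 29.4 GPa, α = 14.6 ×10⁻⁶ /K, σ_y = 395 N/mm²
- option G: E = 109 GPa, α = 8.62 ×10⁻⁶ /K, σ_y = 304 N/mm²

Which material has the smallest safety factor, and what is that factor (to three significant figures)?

option L, n = 0.484

Converting E to GPa, α to ×10⁻⁶/K, σ_y to MPa, then σ and n for each:
  option L: E = 73.61, α = 9.48, σ_y = 34.80 → σ = 71.9 MPa, n = 0.484
  option S: E = 305.2, α = 3.01, σ_y = 627.0 → σ = 94.5 MPa, n = 6.64
  option J: E = 29.40, α = 14.6, σ_y = 395.0 → σ = 44.2 MPa, n = 8.93
  option G: E = 109.0, α = 8.62, σ_y = 304.0 → σ = 96.8 MPa, n = 3.14
Smallest n: option L with n = 0.484.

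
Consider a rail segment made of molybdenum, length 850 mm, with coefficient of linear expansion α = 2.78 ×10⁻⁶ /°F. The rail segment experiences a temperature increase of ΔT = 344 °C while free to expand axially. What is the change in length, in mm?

1.46 mm

Convert α: 2.78×10⁻⁶/°F × (9/5) = 5.00×10⁻⁶/K.
ΔL = α·L₀·ΔT = 5.00×10⁻⁶ × 850 mm × 344.0 K = 1.46 mm.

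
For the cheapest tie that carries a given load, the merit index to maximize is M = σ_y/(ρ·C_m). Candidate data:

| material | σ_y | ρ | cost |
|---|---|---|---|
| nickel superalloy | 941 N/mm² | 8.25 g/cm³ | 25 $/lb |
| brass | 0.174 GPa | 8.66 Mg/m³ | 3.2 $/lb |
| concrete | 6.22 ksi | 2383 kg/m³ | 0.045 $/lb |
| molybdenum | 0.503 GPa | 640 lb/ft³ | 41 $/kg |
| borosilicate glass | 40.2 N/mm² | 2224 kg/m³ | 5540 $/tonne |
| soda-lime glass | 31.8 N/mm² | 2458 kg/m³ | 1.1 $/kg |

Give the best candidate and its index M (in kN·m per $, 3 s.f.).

After converting to SI:
  nickel superalloy: σ_y = 941.0 MPa, ρ = 8250 kg/m³, cost = 55.11 $/kg
  brass: σ_y = 174.0 MPa, ρ = 8660 kg/m³, cost = 7.055 $/kg
  concrete: σ_y = 42.89 MPa, ρ = 2383 kg/m³, cost = 0.09921 $/kg
  molybdenum: σ_y = 503.0 MPa, ρ = 10250 kg/m³, cost = 41.00 $/kg
  borosilicate glass: σ_y = 40.20 MPa, ρ = 2224 kg/m³, cost = 5.540 $/kg
  soda-lime glass: σ_y = 31.80 MPa, ρ = 2458 kg/m³, cost = 1.100 $/kg
  concrete: M = 181 kN·m per $
  soda-lime glass: M = 11.8 kN·m per $
  borosilicate glass: M = 3.26 kN·m per $
  brass: M = 2.85 kN·m per $
  nickel superalloy: M = 2.07 kN·m per $
  molybdenum: M = 1.20 kN·m per $
The maximum is for concrete.

concrete, M = 181 kN·m per $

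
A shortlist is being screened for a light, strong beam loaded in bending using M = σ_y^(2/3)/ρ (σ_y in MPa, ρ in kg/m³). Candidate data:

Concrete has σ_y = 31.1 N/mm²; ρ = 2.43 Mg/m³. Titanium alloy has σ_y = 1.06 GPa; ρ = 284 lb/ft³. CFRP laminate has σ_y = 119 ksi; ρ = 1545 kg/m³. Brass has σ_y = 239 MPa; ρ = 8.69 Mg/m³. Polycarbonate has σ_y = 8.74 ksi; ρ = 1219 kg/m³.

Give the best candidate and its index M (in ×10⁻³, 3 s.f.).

Putting every candidate on a common basis:
  concrete: σ_y = 31.10 MPa, ρ = 2430 kg/m³
  titanium alloy: σ_y = 1060 MPa, ρ = 4549 kg/m³
  CFRP laminate: σ_y = 820.5 MPa, ρ = 1545 kg/m³
  brass: σ_y = 239.0 MPa, ρ = 8690 kg/m³
  polycarbonate: σ_y = 60.26 MPa, ρ = 1219 kg/m³
  CFRP laminate: M = 56.7×10⁻³
  titanium alloy: M = 22.9×10⁻³
  polycarbonate: M = 12.6×10⁻³
  brass: M = 4.43×10⁻³
  concrete: M = 4.07×10⁻³
CFRP laminate ranks first.

CFRP laminate, M = 56.7×10⁻³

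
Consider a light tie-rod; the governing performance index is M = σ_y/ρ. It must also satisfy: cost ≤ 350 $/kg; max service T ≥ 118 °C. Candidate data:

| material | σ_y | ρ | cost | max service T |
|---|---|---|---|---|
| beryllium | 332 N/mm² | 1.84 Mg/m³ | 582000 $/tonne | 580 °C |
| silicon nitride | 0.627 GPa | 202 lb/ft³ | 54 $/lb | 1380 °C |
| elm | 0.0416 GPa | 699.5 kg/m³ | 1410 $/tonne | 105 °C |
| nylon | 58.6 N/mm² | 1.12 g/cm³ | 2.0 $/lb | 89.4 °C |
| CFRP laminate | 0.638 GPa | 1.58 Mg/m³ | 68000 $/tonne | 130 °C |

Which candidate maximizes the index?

CFRP laminate

Screen on constraints: cost ≤ 350 $/kg; max service T ≥ 118 °C. Survivors: silicon nitride, CFRP laminate.
Putting every candidate on a common basis:
  silicon nitride: σ_y = 627.0 MPa, ρ = 3236 kg/m³
  CFRP laminate: σ_y = 638.0 MPa, ρ = 1580 kg/m³
  CFRP laminate: M = 404 kN·m/kg
  silicon nitride: M = 194 kN·m/kg
Highest index: CFRP laminate.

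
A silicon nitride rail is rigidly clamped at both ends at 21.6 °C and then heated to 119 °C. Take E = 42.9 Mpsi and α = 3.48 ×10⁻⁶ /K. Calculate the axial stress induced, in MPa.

E = 42.9 Mpsi = 295.8 GPa.
ΔT = 97.40 K. Constrained thermal stress σ = E·α·ΔT = 295.8×10³ MPa × 3.48×10⁻⁶ × 97.40 = 100 MPa (compressive).

100 MPa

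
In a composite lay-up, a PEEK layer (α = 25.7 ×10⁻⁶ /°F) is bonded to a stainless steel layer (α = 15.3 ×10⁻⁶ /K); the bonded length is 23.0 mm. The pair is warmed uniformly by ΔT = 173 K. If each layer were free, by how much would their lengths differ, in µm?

123 µm

PEEK: α = 25.7×10⁻⁶/°F × 9/5 = 46.3×10⁻⁶/K.
Δα = |46.3 − 15.3|×10⁻⁶/K = 31.0×10⁻⁶/K.
ΔL_mismatch = Δα·L·ΔT = 31.0×10⁻⁶ × 23.0 mm × 173.0 K = 123 µm.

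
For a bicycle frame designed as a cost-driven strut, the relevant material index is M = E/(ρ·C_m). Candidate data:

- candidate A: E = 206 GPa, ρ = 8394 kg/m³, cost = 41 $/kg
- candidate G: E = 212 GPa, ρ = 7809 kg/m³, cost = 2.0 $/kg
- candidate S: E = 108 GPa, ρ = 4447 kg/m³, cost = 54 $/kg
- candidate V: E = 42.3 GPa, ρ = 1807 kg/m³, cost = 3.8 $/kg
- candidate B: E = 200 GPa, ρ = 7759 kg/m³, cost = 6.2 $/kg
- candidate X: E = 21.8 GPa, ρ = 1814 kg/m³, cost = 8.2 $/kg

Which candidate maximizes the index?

Computing M directly (units already consistent):
  candidate G: M = 13.6 MN·m per $
  candidate V: M = 6.16 MN·m per $
  candidate B: M = 4.16 MN·m per $
  candidate X: M = 1.47 MN·m per $
  candidate A: M = 0.599 MN·m per $
  candidate S: M = 0.450 MN·m per $
The maximum is for candidate G.

candidate G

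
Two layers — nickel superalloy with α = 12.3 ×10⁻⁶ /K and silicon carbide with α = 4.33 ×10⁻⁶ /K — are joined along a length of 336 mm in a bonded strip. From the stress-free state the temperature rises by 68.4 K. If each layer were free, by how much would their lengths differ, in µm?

183 µm

Δα = |12.3 − 4.33|×10⁻⁶/K = 7.97×10⁻⁶/K.
ΔL_mismatch = Δα·L·ΔT = 7.97×10⁻⁶ × 336.0 mm × 68.4 K = 183 µm.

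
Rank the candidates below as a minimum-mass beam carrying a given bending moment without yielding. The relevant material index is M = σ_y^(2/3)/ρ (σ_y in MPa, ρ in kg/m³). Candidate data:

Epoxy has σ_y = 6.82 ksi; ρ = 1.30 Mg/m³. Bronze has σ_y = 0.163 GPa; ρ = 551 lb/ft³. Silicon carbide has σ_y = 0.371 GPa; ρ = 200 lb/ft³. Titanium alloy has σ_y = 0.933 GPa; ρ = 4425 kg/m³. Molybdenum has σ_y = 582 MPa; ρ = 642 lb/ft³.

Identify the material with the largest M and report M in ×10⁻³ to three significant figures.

titanium alloy, M = 21.6×10⁻³

In SI units:
  epoxy: σ_y = 47.02 MPa, ρ = 1300 kg/m³
  bronze: σ_y = 163.0 MPa, ρ = 8826 kg/m³
  silicon carbide: σ_y = 371.0 MPa, ρ = 3204 kg/m³
  titanium alloy: σ_y = 933.0 MPa, ρ = 4425 kg/m³
  molybdenum: σ_y = 582.0 MPa, ρ = 10280 kg/m³
  titanium alloy: M = 21.6×10⁻³
  silicon carbide: M = 16.1×10⁻³
  epoxy: M = 10.0×10⁻³
  molybdenum: M = 6.78×10⁻³
  bronze: M = 3.38×10⁻³
Titanium alloy ranks first.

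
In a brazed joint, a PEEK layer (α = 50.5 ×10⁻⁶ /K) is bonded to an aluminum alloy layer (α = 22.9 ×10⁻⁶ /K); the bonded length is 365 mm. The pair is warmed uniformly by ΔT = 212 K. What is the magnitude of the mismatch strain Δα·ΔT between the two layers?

Δα = |50.5 − 22.9|×10⁻⁶/K = 27.6×10⁻⁶/K.
Mismatch strain = Δα·ΔT = 27.6×10⁻⁶ × 212.0 = 5.85×10⁻³.

5.85×10⁻³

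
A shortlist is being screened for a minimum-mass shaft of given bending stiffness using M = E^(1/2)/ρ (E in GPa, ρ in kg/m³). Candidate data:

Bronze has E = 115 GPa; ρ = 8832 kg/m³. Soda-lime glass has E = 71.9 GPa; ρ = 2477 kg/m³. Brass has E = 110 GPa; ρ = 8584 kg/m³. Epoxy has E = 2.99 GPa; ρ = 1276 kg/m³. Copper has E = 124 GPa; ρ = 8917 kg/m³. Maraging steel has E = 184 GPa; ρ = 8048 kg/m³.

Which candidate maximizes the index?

soda-lime glass

Computing M directly (units already consistent):
  soda-lime glass: M = 3.42×10⁻³
  maraging steel: M = 1.69×10⁻³
  epoxy: M = 1.36×10⁻³
  copper: M = 1.25×10⁻³
  brass: M = 1.22×10⁻³
  bronze: M = 1.21×10⁻³
Highest index: soda-lime glass.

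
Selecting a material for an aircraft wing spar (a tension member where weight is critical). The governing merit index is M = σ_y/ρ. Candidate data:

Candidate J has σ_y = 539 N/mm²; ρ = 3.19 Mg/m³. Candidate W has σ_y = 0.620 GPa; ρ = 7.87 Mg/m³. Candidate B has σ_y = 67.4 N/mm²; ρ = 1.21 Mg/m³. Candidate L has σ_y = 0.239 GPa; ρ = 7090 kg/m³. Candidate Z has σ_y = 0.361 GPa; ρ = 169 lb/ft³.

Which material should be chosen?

candidate J

Convert each candidate to consistent units, then evaluate M:
  candidate J: σ_y = 539.0 MPa, ρ = 3190 kg/m³
  candidate W: σ_y = 620.0 MPa, ρ = 7870 kg/m³
  candidate B: σ_y = 67.40 MPa, ρ = 1210 kg/m³
  candidate L: σ_y = 239.0 MPa, ρ = 7090 kg/m³
  candidate Z: σ_y = 361.0 MPa, ρ = 2707 kg/m³
  candidate J: M = 169 kN·m/kg
  candidate Z: M = 133 kN·m/kg
  candidate W: M = 78.8 kN·m/kg
  candidate B: M = 55.7 kN·m/kg
  candidate L: M = 33.7 kN·m/kg
Candidate J has the largest M.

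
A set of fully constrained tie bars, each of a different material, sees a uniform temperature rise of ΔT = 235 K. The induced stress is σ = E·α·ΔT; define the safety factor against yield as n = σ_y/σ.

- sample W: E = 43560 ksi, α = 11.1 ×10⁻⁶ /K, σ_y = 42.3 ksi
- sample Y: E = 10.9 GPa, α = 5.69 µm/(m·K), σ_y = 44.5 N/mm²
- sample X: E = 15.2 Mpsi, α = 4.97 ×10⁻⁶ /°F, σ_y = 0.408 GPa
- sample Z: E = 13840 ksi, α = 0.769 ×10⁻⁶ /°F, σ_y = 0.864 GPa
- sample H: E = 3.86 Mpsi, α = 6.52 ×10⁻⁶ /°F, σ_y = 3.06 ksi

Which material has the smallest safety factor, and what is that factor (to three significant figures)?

sample H, n = 0.287

With everything in SI (GPa, ×10⁻⁶/K, MPa):
  sample W: E = 300.3, α = 11.1, σ_y = 291.6 → σ = 783 MPa, n = 0.372
  sample Y: E = 10.90, α = 5.69, σ_y = 44.50 → σ = 14.6 MPa, n = 3.05
  sample X: E = 104.8, α = 8.95, σ_y = 408.0 → σ = 220 MPa, n = 1.85
  sample Z: E = 95.42, α = 1.38, σ_y = 864.0 → σ = 31.0 MPa, n = 27.8
  sample H: E = 26.61, α = 11.7, σ_y = 21.10 → σ = 73.4 MPa, n = 0.287
Sample H has the lowest safety factor, n = 0.287.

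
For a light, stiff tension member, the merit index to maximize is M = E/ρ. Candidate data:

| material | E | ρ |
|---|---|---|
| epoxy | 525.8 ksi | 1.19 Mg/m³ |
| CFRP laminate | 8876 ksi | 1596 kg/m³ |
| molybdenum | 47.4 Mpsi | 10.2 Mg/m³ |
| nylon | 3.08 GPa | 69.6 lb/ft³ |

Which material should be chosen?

In SI units:
  epoxy: E = 3.625 GPa, ρ = 1190 kg/m³
  CFRP laminate: E = 61.20 GPa, ρ = 1596 kg/m³
  molybdenum: E = 326.8 GPa, ρ = 10200 kg/m³
  nylon: E = 3.080 GPa, ρ = 1115 kg/m³
  CFRP laminate: M = 38.3 MN·m/kg
  molybdenum: M = 32.0 MN·m/kg
  epoxy: M = 3.05 MN·m/kg
  nylon: M = 2.76 MN·m/kg
CFRP laminate has the largest M.

CFRP laminate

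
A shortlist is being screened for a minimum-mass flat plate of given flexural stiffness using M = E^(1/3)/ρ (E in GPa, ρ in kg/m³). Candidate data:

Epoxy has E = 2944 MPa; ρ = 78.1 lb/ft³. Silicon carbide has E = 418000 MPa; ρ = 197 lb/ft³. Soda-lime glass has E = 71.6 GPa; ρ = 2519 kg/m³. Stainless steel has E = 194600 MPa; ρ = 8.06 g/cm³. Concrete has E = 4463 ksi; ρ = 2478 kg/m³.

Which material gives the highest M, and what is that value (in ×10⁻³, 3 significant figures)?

Normalizing units and computing the index:
  epoxy: E = 2.944 GPa, ρ = 1251 kg/m³
  silicon carbide: E = 418.0 GPa, ρ = 3156 kg/m³
  soda-lime glass: E = 71.60 GPa, ρ = 2519 kg/m³
  stainless steel: E = 194.6 GPa, ρ = 8060 kg/m³
  concrete: E = 30.77 GPa, ρ = 2478 kg/m³
  silicon carbide: M = 2.37×10⁻³
  soda-lime glass: M = 1.65×10⁻³
  concrete: M = 1.26×10⁻³
  epoxy: M = 1.15×10⁻³
  stainless steel: M = 0.719×10⁻³
Highest index: silicon carbide.

silicon carbide, M = 2.37×10⁻³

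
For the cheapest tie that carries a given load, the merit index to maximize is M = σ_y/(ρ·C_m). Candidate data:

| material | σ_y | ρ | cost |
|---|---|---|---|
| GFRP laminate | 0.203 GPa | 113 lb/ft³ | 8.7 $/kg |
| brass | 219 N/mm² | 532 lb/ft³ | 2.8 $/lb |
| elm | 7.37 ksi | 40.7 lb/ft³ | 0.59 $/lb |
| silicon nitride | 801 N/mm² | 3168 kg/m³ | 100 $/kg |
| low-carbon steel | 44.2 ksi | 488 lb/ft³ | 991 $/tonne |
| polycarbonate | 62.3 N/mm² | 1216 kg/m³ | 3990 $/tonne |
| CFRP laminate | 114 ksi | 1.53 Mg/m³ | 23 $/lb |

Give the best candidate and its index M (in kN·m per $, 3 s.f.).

In SI units:
  GFRP laminate: σ_y = 203.0 MPa, ρ = 1810 kg/m³, cost = 8.700 $/kg
  brass: σ_y = 219.0 MPa, ρ = 8522 kg/m³, cost = 6.173 $/kg
  elm: σ_y = 50.81 MPa, ρ = 652.0 kg/m³, cost = 1.301 $/kg
  silicon nitride: σ_y = 801.0 MPa, ρ = 3168 kg/m³, cost = 100.0 $/kg
  low-carbon steel: σ_y = 304.7 MPa, ρ = 7817 kg/m³, cost = 0.9910 $/kg
  polycarbonate: σ_y = 62.30 MPa, ρ = 1216 kg/m³, cost = 3.990 $/kg
  CFRP laminate: σ_y = 786.0 MPa, ρ = 1530 kg/m³, cost = 50.71 $/kg
  elm: M = 59.9 kN·m per $
  low-carbon steel: M = 39.3 kN·m per $
  GFRP laminate: M = 12.9 kN·m per $
  polycarbonate: M = 12.8 kN·m per $
  CFRP laminate: M = 10.1 kN·m per $
  brass: M = 4.16 kN·m per $
  silicon nitride: M = 2.53 kN·m per $
Highest index: elm.

elm, M = 59.9 kN·m per $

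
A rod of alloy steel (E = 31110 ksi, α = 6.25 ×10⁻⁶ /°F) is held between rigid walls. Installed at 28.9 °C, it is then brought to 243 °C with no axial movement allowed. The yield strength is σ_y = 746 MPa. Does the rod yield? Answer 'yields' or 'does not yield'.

E = 31110 ksi = 214.5 GPa.
α = 6.25×10⁻⁶/°F × 9/5 = 11.2×10⁻⁶/K.
ΔT = 214.1 K. Constrained thermal stress σ = E·α·ΔT = 214.5×10³ MPa × 11.2×10⁻⁶ × 214.1 = 517 MPa (compressive).
Compare to σ_y = 746 MPa: σ < σ_y, so it does not yield.

does not yield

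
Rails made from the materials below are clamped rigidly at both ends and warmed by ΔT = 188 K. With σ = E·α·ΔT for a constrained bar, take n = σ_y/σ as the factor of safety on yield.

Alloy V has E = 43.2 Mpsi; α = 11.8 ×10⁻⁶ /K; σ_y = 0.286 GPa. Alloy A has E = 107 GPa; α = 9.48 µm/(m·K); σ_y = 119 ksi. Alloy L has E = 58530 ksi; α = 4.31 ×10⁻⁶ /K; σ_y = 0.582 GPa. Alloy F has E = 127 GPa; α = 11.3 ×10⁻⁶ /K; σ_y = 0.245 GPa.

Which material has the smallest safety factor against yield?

Per material, after unit conversion:
  alloy V: E = 297.9, α = 11.8, σ_y = 286.0 → σ = 661 MPa, n = 0.433
  alloy A: E = 107.0, α = 9.48, σ_y = 820.5 → σ = 191 MPa, n = 4.30
  alloy L: E = 403.6, α = 4.31, σ_y = 582.0 → σ = 327 MPa, n = 1.78
  alloy F: E = 127.0, α = 11.3, σ_y = 245.0 → σ = 270 MPa, n = 0.908
The minimum is alloy V at n = 0.433.

alloy V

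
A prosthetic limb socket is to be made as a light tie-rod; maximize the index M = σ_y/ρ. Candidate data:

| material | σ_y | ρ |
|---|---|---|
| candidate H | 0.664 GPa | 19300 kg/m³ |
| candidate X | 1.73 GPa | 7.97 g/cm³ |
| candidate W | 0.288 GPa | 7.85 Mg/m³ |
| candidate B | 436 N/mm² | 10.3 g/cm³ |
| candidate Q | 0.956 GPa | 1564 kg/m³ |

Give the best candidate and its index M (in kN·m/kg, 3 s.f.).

candidate Q, M = 611 kN·m/kg

In SI units:
  candidate H: σ_y = 664.0 MPa, ρ = 19300 kg/m³
  candidate X: σ_y = 1730 MPa, ρ = 7970 kg/m³
  candidate W: σ_y = 288.0 MPa, ρ = 7850 kg/m³
  candidate B: σ_y = 436.0 MPa, ρ = 10300 kg/m³
  candidate Q: σ_y = 956.0 MPa, ρ = 1564 kg/m³
  candidate Q: M = 611 kN·m/kg
  candidate X: M = 217 kN·m/kg
  candidate B: M = 42.3 kN·m/kg
  candidate W: M = 36.7 kN·m/kg
  candidate H: M = 34.4 kN·m/kg
Highest index: candidate Q.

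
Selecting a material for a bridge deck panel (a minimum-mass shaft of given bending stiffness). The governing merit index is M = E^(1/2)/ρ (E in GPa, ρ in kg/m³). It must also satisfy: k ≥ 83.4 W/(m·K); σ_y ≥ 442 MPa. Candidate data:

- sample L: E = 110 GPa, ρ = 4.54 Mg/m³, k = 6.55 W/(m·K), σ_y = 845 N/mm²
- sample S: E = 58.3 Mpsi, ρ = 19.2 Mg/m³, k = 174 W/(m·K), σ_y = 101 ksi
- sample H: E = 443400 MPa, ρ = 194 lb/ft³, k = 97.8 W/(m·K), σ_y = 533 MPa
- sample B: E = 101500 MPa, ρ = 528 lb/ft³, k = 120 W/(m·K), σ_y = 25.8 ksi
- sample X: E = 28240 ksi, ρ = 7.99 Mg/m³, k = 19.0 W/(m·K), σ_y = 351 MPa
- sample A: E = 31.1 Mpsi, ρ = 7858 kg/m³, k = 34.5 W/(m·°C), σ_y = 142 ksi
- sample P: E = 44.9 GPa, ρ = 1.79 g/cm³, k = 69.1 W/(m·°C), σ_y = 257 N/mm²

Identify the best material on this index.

sample H

Screen on constraints: k ≥ 83.4 W/(m·K); σ_y ≥ 442 MPa. Survivors: sample S, sample H.
Convert each candidate to consistent units, then evaluate M:
  sample S: E = 402.0 GPa, ρ = 19200 kg/m³
  sample H: E = 443.4 GPa, ρ = 3108 kg/m³
  sample H: M = 6.78×10⁻³
  sample S: M = 1.04×10⁻³
The maximum is for sample H.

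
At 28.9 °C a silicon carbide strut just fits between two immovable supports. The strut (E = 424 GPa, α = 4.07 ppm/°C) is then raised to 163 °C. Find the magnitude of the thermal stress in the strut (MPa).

ΔT = 134.1 K. Constrained thermal stress σ = E·α·ΔT = 424.0×10³ MPa × 4.07×10⁻⁶ × 134.1 = 231 MPa (compressive).

231 MPa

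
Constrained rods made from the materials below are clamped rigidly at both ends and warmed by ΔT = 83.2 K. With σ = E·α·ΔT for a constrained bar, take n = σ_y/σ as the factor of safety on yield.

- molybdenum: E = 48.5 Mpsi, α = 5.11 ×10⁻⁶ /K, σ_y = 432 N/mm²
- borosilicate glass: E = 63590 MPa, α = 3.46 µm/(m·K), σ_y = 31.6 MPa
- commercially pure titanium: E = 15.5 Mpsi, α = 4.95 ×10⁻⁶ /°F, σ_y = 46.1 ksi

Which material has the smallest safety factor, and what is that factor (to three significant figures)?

Converting E to GPa, α to ×10⁻⁶/K, σ_y to MPa, then σ and n for each:
  molybdenum: E = 334.4, α = 5.11, σ_y = 432.0 → σ = 142 MPa, n = 3.04
  borosilicate glass: E = 63.59, α = 3.46, σ_y = 31.60 → σ = 18.3 MPa, n = 1.73
  commercially pure titanium: E = 106.9, α = 8.91, σ_y = 317.8 → σ = 79.2 MPa, n = 4.01
Borosilicate glass has the lowest safety factor, n = 1.73.

borosilicate glass, n = 1.73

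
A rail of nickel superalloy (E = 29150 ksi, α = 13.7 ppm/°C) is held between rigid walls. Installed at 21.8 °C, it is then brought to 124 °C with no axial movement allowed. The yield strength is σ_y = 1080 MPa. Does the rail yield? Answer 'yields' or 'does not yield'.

E = 29150 ksi = 201.0 GPa.
ΔT = 102.2 K. Constrained thermal stress σ = E·α·ΔT = 201.0×10³ MPa × 13.7×10⁻⁶ × 102.2 = 281 MPa (compressive).
Compare to σ_y = 1080 MPa: σ < σ_y, so it does not yield.

does not yield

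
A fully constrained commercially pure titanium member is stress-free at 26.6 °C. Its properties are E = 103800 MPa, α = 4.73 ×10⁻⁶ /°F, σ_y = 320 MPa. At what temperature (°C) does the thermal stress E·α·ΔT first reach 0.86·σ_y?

E = 103800 MPa = 103.8 GPa.
α = 4.73×10⁻⁶/°F × 9/5 = 8.51×10⁻⁶/K.
E·α·ΔT = 275.2 MPa ⇒ ΔT = 275.2 / (103.8×10³ × 8.51×10⁻⁶) = 311.4 K.
T = 26.6 + 311.4 = 338.0 °C.

338 °C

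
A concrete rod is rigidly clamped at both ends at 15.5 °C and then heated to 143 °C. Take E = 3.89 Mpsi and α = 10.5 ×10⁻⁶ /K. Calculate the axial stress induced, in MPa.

35.9 MPa

E = 3.89 Mpsi = 26.82 GPa.
ΔT = 127.5 K. Constrained thermal stress σ = E·α·ΔT = 26.82×10³ MPa × 10.5×10⁻⁶ × 127.5 = 35.9 MPa (compressive).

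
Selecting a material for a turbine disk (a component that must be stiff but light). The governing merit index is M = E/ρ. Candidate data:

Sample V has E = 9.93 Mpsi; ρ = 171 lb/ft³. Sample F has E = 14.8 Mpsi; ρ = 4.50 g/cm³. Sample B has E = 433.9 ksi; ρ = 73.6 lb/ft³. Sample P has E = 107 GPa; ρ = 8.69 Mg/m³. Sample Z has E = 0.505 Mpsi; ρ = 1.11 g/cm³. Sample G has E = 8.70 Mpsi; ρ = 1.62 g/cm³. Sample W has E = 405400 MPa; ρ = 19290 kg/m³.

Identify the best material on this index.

Normalizing units and computing the index:
  sample V: E = 68.46 GPa, ρ = 2739 kg/m³
  sample F: E = 102.0 GPa, ρ = 4500 kg/m³
  sample B: E = 2.992 GPa, ρ = 1179 kg/m³
  sample P: E = 107.0 GPa, ρ = 8690 kg/m³
  sample Z: E = 3.482 GPa, ρ = 1110 kg/m³
  sample G: E = 59.98 GPa, ρ = 1620 kg/m³
  sample W: E = 405.4 GPa, ρ = 19290 kg/m³
  sample G: M = 37.0 MN·m/kg
  sample V: M = 25.0 MN·m/kg
  sample F: M = 22.7 MN·m/kg
  sample W: M = 21.0 MN·m/kg
  sample P: M = 12.3 MN·m/kg
  sample Z: M = 3.14 MN·m/kg
  sample B: M = 2.54 MN·m/kg
Sample G has the largest M.

sample G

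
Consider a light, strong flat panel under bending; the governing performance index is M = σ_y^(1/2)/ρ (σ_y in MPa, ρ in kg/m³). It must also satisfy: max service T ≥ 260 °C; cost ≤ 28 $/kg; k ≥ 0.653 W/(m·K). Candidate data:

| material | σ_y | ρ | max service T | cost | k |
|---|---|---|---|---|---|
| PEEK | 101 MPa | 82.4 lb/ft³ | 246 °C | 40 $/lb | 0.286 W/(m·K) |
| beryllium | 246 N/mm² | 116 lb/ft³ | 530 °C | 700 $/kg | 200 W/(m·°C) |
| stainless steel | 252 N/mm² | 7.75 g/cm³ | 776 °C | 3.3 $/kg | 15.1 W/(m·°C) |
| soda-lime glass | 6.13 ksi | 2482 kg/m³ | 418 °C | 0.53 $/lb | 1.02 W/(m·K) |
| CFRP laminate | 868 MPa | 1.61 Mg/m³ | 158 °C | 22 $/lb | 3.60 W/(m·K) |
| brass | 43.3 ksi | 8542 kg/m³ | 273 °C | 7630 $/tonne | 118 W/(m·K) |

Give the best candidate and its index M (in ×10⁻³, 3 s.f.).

Screen on constraints: max service T ≥ 260 °C; cost ≤ 28 $/kg; k ≥ 0.653 W/(m·K). Survivors: stainless steel, soda-lime glass, brass.
Putting every candidate on a common basis:
  stainless steel: σ_y = 252.0 MPa, ρ = 7750 kg/m³
  soda-lime glass: σ_y = 42.26 MPa, ρ = 2482 kg/m³
  brass: σ_y = 298.5 MPa, ρ = 8542 kg/m³
  soda-lime glass: M = 2.62×10⁻³
  stainless steel: M = 2.05×10⁻³
  brass: M = 2.02×10⁻³
Soda-lime glass ranks first.

soda-lime glass, M = 2.62×10⁻³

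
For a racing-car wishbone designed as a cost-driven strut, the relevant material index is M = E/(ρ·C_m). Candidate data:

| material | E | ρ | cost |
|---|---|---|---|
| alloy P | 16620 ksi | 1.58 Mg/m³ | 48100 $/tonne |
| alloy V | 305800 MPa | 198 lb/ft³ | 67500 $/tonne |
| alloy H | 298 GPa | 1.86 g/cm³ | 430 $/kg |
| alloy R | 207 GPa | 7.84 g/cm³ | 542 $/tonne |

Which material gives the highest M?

alloy R

After converting to SI:
  alloy P: E = 114.6 GPa, ρ = 1580 kg/m³, cost = 48.10 $/kg
  alloy V: E = 305.8 GPa, ρ = 3172 kg/m³, cost = 67.50 $/kg
  alloy H: E = 298.0 GPa, ρ = 1860 kg/m³, cost = 430.0 $/kg
  alloy R: E = 207.0 GPa, ρ = 7840 kg/m³, cost = 0.5420 $/kg
  alloy R: M = 48.7 MN·m per $
  alloy P: M = 1.51 MN·m per $
  alloy V: M = 1.43 MN·m per $
  alloy H: M = 0.373 MN·m per $
Alloy R has the largest M.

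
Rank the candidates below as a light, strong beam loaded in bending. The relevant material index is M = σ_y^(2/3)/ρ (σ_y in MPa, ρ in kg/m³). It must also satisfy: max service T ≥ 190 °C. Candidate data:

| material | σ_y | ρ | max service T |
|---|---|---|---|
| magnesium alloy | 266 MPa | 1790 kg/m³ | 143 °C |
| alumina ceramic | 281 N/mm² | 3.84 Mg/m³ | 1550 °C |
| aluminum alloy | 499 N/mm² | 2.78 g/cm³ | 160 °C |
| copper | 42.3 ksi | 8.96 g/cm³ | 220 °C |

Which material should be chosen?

alumina ceramic

Screen on constraints: max service T ≥ 190 °C. Survivors: alumina ceramic, copper.
Normalizing units and computing the index:
  alumina ceramic: σ_y = 281.0 MPa, ρ = 3840 kg/m³
  copper: σ_y = 291.6 MPa, ρ = 8960 kg/m³
  alumina ceramic: M = 11.2×10⁻³
  copper: M = 4.91×10⁻³
Alumina ceramic has the largest M.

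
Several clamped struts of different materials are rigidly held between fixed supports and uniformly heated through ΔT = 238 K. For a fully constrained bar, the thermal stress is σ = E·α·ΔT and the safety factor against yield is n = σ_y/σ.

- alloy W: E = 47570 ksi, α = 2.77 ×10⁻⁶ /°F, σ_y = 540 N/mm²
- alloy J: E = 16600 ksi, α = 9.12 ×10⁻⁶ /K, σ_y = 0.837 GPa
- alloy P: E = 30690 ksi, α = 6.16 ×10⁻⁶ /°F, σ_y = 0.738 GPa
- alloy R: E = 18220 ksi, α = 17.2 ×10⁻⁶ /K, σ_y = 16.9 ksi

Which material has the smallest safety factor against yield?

alloy R

Converting E to GPa, α to ×10⁻⁶/K, σ_y to MPa, then σ and n for each:
  alloy W: E = 328.0, α = 4.99, σ_y = 540.0 → σ = 389 MPa, n = 1.39
  alloy J: E = 114.5, α = 9.12, σ_y = 837.0 → σ = 248 MPa, n = 3.37
  alloy P: E = 211.6, α = 11.1, σ_y = 738.0 → σ = 558 MPa, n = 1.32
  alloy R: E = 125.6, α = 17.2, σ_y = 116.5 → σ = 514 MPa, n = 0.227
Alloy R has the lowest safety factor, n = 0.227.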